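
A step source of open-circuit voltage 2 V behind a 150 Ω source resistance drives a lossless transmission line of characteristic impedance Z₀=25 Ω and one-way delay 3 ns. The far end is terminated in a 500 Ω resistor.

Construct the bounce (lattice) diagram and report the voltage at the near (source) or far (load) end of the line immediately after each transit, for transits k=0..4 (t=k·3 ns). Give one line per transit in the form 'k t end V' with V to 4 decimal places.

0 0 source 0.2857
1 3 load 0.5442
2 6 source 0.7289
3 9 load 0.8959
4 12 source 1.0153

Γ_L=0.904762, Γ_S=0.714286; launch V₁=2·25/175=0.285714
k=0 src: V=0.2857
k=1 load: inc=0.285714, refl=0.285714·0.904762=0.2585; V=0.000000+0.285714+0.258503=0.5442
k=2 src: inc=0.258503, refl=0.258503·0.714286=0.1846; V=0.285714+0.258503+0.184645=0.7289
k=3 load: inc=0.184645, refl=0.184645·0.904762=0.1671; V=0.544218+0.184645+0.167060=0.8959
k=4 src: inc=0.167060, refl=0.167060·0.714286=0.1193; V=0.728863+0.167060+0.119329=1.0153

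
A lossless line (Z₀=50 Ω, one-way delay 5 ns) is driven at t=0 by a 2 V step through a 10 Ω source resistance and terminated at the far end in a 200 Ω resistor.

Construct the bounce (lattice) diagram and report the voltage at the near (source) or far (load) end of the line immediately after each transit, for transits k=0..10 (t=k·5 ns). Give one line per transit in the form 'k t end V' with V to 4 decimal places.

Γ_L=0.600000, Γ_S=-0.666667; launch V₁=2·50/60=1.666667
k=0 src: V=1.6667
k=1 load: inc=1.666667, refl=1.666667·0.600000=1.0000; V=0.000000+1.666667+1.000000=2.6667
k=2 src: inc=1.000000, refl=1.000000·-0.666667=-0.6667; V=1.666667+1.000000+-0.666667=2.0000
k=3 load: inc=-0.666667, refl=-0.666667·0.600000=-0.4000; V=2.666667+-0.666667+-0.400000=1.6000
k=4 src: inc=-0.400000, refl=-0.400000·-0.666667=0.2667; V=2.000000+-0.400000+0.266667=1.8667
k=5 load: inc=0.266667, refl=0.266667·0.600000=0.1600; V=1.600000+0.266667+0.160000=2.0267
k=6 src: inc=0.160000, refl=0.160000·-0.666667=-0.1067; V=1.866667+0.160000+-0.106667=1.9200
k=7 load: inc=-0.106667, refl=-0.106667·0.600000=-0.0640; V=2.026667+-0.106667+-0.064000=1.8560
k=8 src: inc=-0.064000, refl=-0.064000·-0.666667=0.0427; V=1.920000+-0.064000+0.042667=1.8987
k=9 load: inc=0.042667, refl=0.042667·0.600000=0.0256; V=1.856000+0.042667+0.025600=1.9243
k=10 src: inc=0.025600, refl=0.025600·-0.666667=-0.0171; V=1.898667+0.025600+-0.017067=1.9072

0 0 source 1.6667
1 5 load 2.6667
2 10 source 2.0000
3 15 load 1.6000
4 20 source 1.8667
5 25 load 2.0267
6 30 source 1.9200
7 35 load 1.8560
8 40 source 1.8987
9 45 load 1.9243
10 50 source 1.9072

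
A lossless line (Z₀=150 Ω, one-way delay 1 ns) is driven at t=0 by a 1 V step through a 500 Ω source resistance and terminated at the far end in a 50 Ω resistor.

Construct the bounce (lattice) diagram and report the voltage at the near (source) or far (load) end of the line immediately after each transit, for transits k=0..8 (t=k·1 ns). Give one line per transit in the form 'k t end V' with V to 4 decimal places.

Γ_L=-0.500000, Γ_S=0.538462; launch V₁=1·150/650=0.230769
k=0 src: V=0.2308
k=1 load: inc=0.230769, refl=0.230769·-0.500000=-0.1154; V=0.000000+0.230769+-0.115385=0.1154
k=2 src: inc=-0.115385, refl=-0.115385·0.538462=-0.0621; V=0.230769+-0.115385+-0.062130=0.0533
k=3 load: inc=-0.062130, refl=-0.062130·-0.500000=0.0311; V=0.115385+-0.062130+0.031065=0.0843
k=4 src: inc=0.031065, refl=0.031065·0.538462=0.0167; V=0.053254+0.031065+0.016727=0.1010
k=5 load: inc=0.016727, refl=0.016727·-0.500000=-0.0084; V=0.084320+0.016727+-0.008364=0.0927
k=6 src: inc=-0.008364, refl=-0.008364·0.538462=-0.0045; V=0.101047+-0.008364+-0.004504=0.0882
k=7 load: inc=-0.004504, refl=-0.004504·-0.500000=0.0023; V=0.092683+-0.004504+0.002252=0.0904
k=8 src: inc=0.002252, refl=0.002252·0.538462=0.0012; V=0.088180+0.002252+0.001212=0.0916

0 0 source 0.2308
1 1 load 0.1154
2 2 source 0.0533
3 3 load 0.0843
4 4 source 0.1010
5 5 load 0.0927
6 6 source 0.0882
7 7 load 0.0904
8 8 source 0.0916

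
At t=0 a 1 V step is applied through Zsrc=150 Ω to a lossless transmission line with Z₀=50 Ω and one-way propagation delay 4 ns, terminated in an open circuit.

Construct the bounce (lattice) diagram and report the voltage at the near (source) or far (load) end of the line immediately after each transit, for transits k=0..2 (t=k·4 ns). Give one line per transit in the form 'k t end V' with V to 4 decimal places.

Γ_L=1.000000, Γ_S=0.500000; launch V₁=1·50/200=0.250000
k=0 src: V=0.2500
k=1 load: inc=0.250000, refl=0.250000·1.000000=0.2500; V=0.000000+0.250000+0.250000=0.5000
k=2 src: inc=0.250000, refl=0.250000·0.500000=0.1250; V=0.250000+0.250000+0.125000=0.6250

0 0 source 0.2500
1 4 load 0.5000
2 8 source 0.6250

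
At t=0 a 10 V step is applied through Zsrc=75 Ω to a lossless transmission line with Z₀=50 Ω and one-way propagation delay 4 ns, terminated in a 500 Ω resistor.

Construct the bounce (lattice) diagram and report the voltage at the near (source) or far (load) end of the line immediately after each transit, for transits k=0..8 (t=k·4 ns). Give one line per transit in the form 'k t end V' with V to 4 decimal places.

Γ_L=0.818182, Γ_S=0.200000; launch V₁=10·50/125=4.000000
k=0 src: V=4.0000
k=1 load: inc=4.000000, refl=4.000000·0.818182=3.2727; V=0.000000+4.000000+3.272727=7.2727
k=2 src: inc=3.272727, refl=3.272727·0.200000=0.6545; V=4.000000+3.272727+0.654545=7.9273
k=3 load: inc=0.654545, refl=0.654545·0.818182=0.5355; V=7.272727+0.654545+0.535537=8.4628
k=4 src: inc=0.535537, refl=0.535537·0.200000=0.1071; V=7.927273+0.535537+0.107107=8.5699
k=5 load: inc=0.107107, refl=0.107107·0.818182=0.0876; V=8.462810+0.107107+0.087633=8.6576
k=6 src: inc=0.087633, refl=0.087633·0.200000=0.0175; V=8.569917+0.087633+0.017527=8.6751
k=7 load: inc=0.017527, refl=0.017527·0.818182=0.0143; V=8.657551+0.017527+0.014340=8.6894
k=8 src: inc=0.014340, refl=0.014340·0.200000=0.0029; V=8.675077+0.014340+0.002868=8.6923

0 0 source 4.0000
1 4 load 7.2727
2 8 source 7.9273
3 12 load 8.4628
4 16 source 8.5699
5 20 load 8.6576
6 24 source 8.6751
7 28 load 8.6894
8 32 source 8.6923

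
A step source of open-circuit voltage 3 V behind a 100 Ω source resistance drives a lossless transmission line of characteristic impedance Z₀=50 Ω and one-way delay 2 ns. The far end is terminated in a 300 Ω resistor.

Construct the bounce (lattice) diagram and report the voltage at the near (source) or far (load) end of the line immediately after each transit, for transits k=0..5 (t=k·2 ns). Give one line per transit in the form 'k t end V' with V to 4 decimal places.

Γ_L=0.714286, Γ_S=0.333333; launch V₁=3·50/150=1.000000
k=0 src: V=1.0000
k=1 load: inc=1.000000, refl=1.000000·0.714286=0.7143; V=0.000000+1.000000+0.714286=1.7143
k=2 src: inc=0.714286, refl=0.714286·0.333333=0.2381; V=1.000000+0.714286+0.238095=1.9524
k=3 load: inc=0.238095, refl=0.238095·0.714286=0.1701; V=1.714286+0.238095+0.170068=2.1224
k=4 src: inc=0.170068, refl=0.170068·0.333333=0.0567; V=1.952381+0.170068+0.056689=2.1791
k=5 load: inc=0.056689, refl=0.056689·0.714286=0.0405; V=2.122449+0.056689+0.040492=2.2196

0 0 source 1.0000
1 2 load 1.7143
2 4 source 1.9524
3 6 load 2.1224
4 8 source 2.1791
5 10 load 2.2196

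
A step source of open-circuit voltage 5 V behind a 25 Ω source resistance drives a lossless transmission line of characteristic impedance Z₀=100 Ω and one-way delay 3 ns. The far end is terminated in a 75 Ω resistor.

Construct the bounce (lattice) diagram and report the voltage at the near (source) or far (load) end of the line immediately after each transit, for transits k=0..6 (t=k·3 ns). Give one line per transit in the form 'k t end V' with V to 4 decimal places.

0 0 source 4.0000
1 3 load 3.4286
2 6 source 3.7714
3 9 load 3.7224
4 12 source 3.7518
5 15 load 3.7476
6 18 source 3.7502

Γ_L=-0.142857, Γ_S=-0.600000; launch V₁=5·100/125=4.000000
k=0 src: V=4.0000
k=1 load: inc=4.000000, refl=4.000000·-0.142857=-0.5714; V=0.000000+4.000000+-0.571429=3.4286
k=2 src: inc=-0.571429, refl=-0.571429·-0.600000=0.3429; V=4.000000+-0.571429+0.342857=3.7714
k=3 load: inc=0.342857, refl=0.342857·-0.142857=-0.0490; V=3.428571+0.342857+-0.048980=3.7224
k=4 src: inc=-0.048980, refl=-0.048980·-0.600000=0.0294; V=3.771429+-0.048980+0.029388=3.7518
k=5 load: inc=0.029388, refl=0.029388·-0.142857=-0.0042; V=3.722449+0.029388+-0.004198=3.7476
k=6 src: inc=-0.004198, refl=-0.004198·-0.600000=0.0025; V=3.751837+-0.004198+0.002519=3.7502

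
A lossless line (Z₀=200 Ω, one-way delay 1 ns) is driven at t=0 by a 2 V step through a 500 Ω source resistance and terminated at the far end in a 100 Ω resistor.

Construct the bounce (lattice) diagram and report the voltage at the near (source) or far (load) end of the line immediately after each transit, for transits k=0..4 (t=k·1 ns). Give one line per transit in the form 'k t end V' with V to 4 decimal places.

0 0 source 0.5714
1 1 load 0.3810
2 2 source 0.2993
3 3 load 0.3265
4 4 source 0.3382

Γ_L=-0.333333, Γ_S=0.428571; launch V₁=2·200/700=0.571429
k=0 src: V=0.5714
k=1 load: inc=0.571429, refl=0.571429·-0.333333=-0.1905; V=0.000000+0.571429+-0.190476=0.3810
k=2 src: inc=-0.190476, refl=-0.190476·0.428571=-0.0816; V=0.571429+-0.190476+-0.081633=0.2993
k=3 load: inc=-0.081633, refl=-0.081633·-0.333333=0.0272; V=0.380952+-0.081633+0.027211=0.3265
k=4 src: inc=0.027211, refl=0.027211·0.428571=0.0117; V=0.299320+0.027211+0.011662=0.3382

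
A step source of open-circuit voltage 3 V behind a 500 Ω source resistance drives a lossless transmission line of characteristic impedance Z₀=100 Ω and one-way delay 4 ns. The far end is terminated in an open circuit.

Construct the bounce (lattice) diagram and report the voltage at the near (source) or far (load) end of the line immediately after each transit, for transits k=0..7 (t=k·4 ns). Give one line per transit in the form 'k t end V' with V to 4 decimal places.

Γ_L=1.000000, Γ_S=0.666667; launch V₁=3·100/600=0.500000
k=0 src: V=0.5000
k=1 load: inc=0.500000, refl=0.500000·1.000000=0.5000; V=0.000000+0.500000+0.500000=1.0000
k=2 src: inc=0.500000, refl=0.500000·0.666667=0.3333; V=0.500000+0.500000+0.333333=1.3333
k=3 load: inc=0.333333, refl=0.333333·1.000000=0.3333; V=1.000000+0.333333+0.333333=1.6667
k=4 src: inc=0.333333, refl=0.333333·0.666667=0.2222; V=1.333333+0.333333+0.222222=1.8889
k=5 load: inc=0.222222, refl=0.222222·1.000000=0.2222; V=1.666667+0.222222+0.222222=2.1111
k=6 src: inc=0.222222, refl=0.222222·0.666667=0.1481; V=1.888889+0.222222+0.148148=2.2593
k=7 load: inc=0.148148, refl=0.148148·1.000000=0.1481; V=2.111111+0.148148+0.148148=2.4074

0 0 source 0.5000
1 4 load 1.0000
2 8 source 1.3333
3 12 load 1.6667
4 16 source 1.8889
5 20 load 2.1111
6 24 source 2.2593
7 28 load 2.4074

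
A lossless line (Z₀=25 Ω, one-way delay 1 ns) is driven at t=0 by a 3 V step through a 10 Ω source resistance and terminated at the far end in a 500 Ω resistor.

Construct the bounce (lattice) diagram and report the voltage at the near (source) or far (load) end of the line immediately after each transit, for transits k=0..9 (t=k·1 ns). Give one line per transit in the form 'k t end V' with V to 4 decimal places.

Γ_L=0.904762, Γ_S=-0.428571; launch V₁=3·25/35=2.142857
k=0 src: V=2.1429
k=1 load: inc=2.142857, refl=2.142857·0.904762=1.9388; V=0.000000+2.142857+1.938776=4.0816
k=2 src: inc=1.938776, refl=1.938776·-0.428571=-0.8309; V=2.142857+1.938776+-0.830904=3.2507
k=3 load: inc=-0.830904, refl=-0.830904·0.904762=-0.7518; V=4.081633+-0.830904+-0.751770=2.4990
k=4 src: inc=-0.751770, refl=-0.751770·-0.428571=0.3222; V=3.250729+-0.751770+0.322187=2.8211
k=5 load: inc=0.322187, refl=0.322187·0.904762=0.2915; V=2.498959+0.322187+0.291503=3.1126
k=6 src: inc=0.291503, refl=0.291503·-0.428571=-0.1249; V=2.821146+0.291503+-0.124930=2.9877
k=7 load: inc=-0.124930, refl=-0.124930·0.904762=-0.1130; V=3.112649+-0.124930+-0.113032=2.8747
k=8 src: inc=-0.113032, refl=-0.113032·-0.428571=0.0484; V=2.987719+-0.113032+0.048442=2.9231
k=9 load: inc=0.048442, refl=0.048442·0.904762=0.0438; V=2.874687+0.048442+0.043829=2.9670

0 0 source 2.1429
1 1 load 4.0816
2 2 source 3.2507
3 3 load 2.4990
4 4 source 2.8211
5 5 load 3.1126
6 6 source 2.9877
7 7 load 2.8747
8 8 source 2.9231
9 9 load 2.9670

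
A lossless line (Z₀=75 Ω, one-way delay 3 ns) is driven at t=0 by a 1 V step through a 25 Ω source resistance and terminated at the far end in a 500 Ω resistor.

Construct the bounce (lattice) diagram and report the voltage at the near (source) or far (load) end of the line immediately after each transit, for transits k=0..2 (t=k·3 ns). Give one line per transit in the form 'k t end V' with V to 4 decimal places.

0 0 source 0.7500
1 3 load 1.3043
2 6 source 1.0272

Γ_L=0.739130, Γ_S=-0.500000; launch V₁=1·75/100=0.750000
k=0 src: V=0.7500
k=1 load: inc=0.750000, refl=0.750000·0.739130=0.5543; V=0.000000+0.750000+0.554348=1.3043
k=2 src: inc=0.554348, refl=0.554348·-0.500000=-0.2772; V=0.750000+0.554348+-0.277174=1.0272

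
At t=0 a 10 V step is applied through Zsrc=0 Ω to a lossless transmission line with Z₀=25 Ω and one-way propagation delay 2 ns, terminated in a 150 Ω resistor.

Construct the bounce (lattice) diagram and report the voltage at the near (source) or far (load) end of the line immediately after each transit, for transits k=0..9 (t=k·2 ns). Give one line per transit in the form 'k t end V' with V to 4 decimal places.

0 0 source 10.0000
1 2 load 17.1429
2 4 source 10.0000
3 6 load 4.8980
4 8 source 10.0000
5 10 load 13.6443
6 12 source 10.0000
7 14 load 7.3969
8 16 source 10.0000
9 18 load 11.8593

Γ_L=0.714286, Γ_S=-1.000000; launch V₁=10·25/25=10.000000
k=0 src: V=10.0000
k=1 load: inc=10.000000, refl=10.000000·0.714286=7.1429; V=0.000000+10.000000+7.142857=17.1429
k=2 src: inc=7.142857, refl=7.142857·-1.000000=-7.1429; V=10.000000+7.142857+-7.142857=10.0000
k=3 load: inc=-7.142857, refl=-7.142857·0.714286=-5.1020; V=17.142857+-7.142857+-5.102041=4.8980
k=4 src: inc=-5.102041, refl=-5.102041·-1.000000=5.1020; V=10.000000+-5.102041+5.102041=10.0000
k=5 load: inc=5.102041, refl=5.102041·0.714286=3.6443; V=4.897959+5.102041+3.644315=13.6443
k=6 src: inc=3.644315, refl=3.644315·-1.000000=-3.6443; V=10.000000+3.644315+-3.644315=10.0000
k=7 load: inc=-3.644315, refl=-3.644315·0.714286=-2.6031; V=13.644315+-3.644315+-2.603082=7.3969
k=8 src: inc=-2.603082, refl=-2.603082·-1.000000=2.6031; V=10.000000+-2.603082+2.603082=10.0000
k=9 load: inc=2.603082, refl=2.603082·0.714286=1.8593; V=7.396918+2.603082+1.859344=11.8593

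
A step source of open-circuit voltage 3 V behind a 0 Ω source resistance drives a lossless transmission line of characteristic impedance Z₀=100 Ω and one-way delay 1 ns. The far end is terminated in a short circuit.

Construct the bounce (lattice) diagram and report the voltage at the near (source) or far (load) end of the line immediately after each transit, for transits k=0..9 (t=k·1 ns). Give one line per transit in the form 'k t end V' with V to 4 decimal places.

0 0 source 3.0000
1 1 load 0.0000
2 2 source 3.0000
3 3 load 0.0000
4 4 source 3.0000
5 5 load 0.0000
6 6 source 3.0000
7 7 load 0.0000
8 8 source 3.0000
9 9 load 0.0000

Γ_L=-1.000000, Γ_S=-1.000000; launch V₁=3·100/100=3.000000
k=0 src: V=3.0000
k=1 load: inc=3.000000, refl=3.000000·-1.000000=-3.0000; V=0.000000+3.000000+-3.000000=0.0000
k=2 src: inc=-3.000000, refl=-3.000000·-1.000000=3.0000; V=3.000000+-3.000000+3.000000=3.0000
k=3 load: inc=3.000000, refl=3.000000·-1.000000=-3.0000; V=0.000000+3.000000+-3.000000=0.0000
k=4 src: inc=-3.000000, refl=-3.000000·-1.000000=3.0000; V=3.000000+-3.000000+3.000000=3.0000
k=5 load: inc=3.000000, refl=3.000000·-1.000000=-3.0000; V=0.000000+3.000000+-3.000000=0.0000
k=6 src: inc=-3.000000, refl=-3.000000·-1.000000=3.0000; V=3.000000+-3.000000+3.000000=3.0000
k=7 load: inc=3.000000, refl=3.000000·-1.000000=-3.0000; V=0.000000+3.000000+-3.000000=0.0000
k=8 src: inc=-3.000000, refl=-3.000000·-1.000000=3.0000; V=3.000000+-3.000000+3.000000=3.0000
k=9 load: inc=3.000000, refl=3.000000·-1.000000=-3.0000; V=0.000000+3.000000+-3.000000=0.0000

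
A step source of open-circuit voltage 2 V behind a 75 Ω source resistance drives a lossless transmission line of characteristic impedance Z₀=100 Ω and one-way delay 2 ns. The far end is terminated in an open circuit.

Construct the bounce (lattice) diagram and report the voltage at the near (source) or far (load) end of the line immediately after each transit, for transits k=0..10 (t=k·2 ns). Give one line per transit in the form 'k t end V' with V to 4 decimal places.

0 0 source 1.1429
1 2 load 2.2857
2 4 source 2.1224
3 6 load 1.9592
4 8 source 1.9825
5 10 load 2.0058
6 12 source 2.0025
7 14 load 1.9992
8 16 source 1.9996
9 18 load 2.0001
10 20 source 2.0001

Γ_L=1.000000, Γ_S=-0.142857; launch V₁=2·100/175=1.142857
k=0 src: V=1.1429
k=1 load: inc=1.142857, refl=1.142857·1.000000=1.1429; V=0.000000+1.142857+1.142857=2.2857
k=2 src: inc=1.142857, refl=1.142857·-0.142857=-0.1633; V=1.142857+1.142857+-0.163265=2.1224
k=3 load: inc=-0.163265, refl=-0.163265·1.000000=-0.1633; V=2.285714+-0.163265+-0.163265=1.9592
k=4 src: inc=-0.163265, refl=-0.163265·-0.142857=0.0233; V=2.122449+-0.163265+0.023324=1.9825
k=5 load: inc=0.023324, refl=0.023324·1.000000=0.0233; V=1.959184+0.023324+0.023324=2.0058
k=6 src: inc=0.023324, refl=0.023324·-0.142857=-0.0033; V=1.982507+0.023324+-0.003332=2.0025
k=7 load: inc=-0.003332, refl=-0.003332·1.000000=-0.0033; V=2.005831+-0.003332+-0.003332=1.9992
k=8 src: inc=-0.003332, refl=-0.003332·-0.142857=0.0005; V=2.002499+-0.003332+0.000476=1.9996
k=9 load: inc=0.000476, refl=0.000476·1.000000=0.0005; V=1.999167+0.000476+0.000476=2.0001
k=10 src: inc=0.000476, refl=0.000476·-0.142857=-0.0001; V=1.999643+0.000476+-0.000068=2.0001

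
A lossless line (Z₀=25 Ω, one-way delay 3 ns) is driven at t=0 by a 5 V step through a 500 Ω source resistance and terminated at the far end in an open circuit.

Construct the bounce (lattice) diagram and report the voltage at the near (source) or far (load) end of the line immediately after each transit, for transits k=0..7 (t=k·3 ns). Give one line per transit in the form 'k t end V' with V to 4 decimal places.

Γ_L=1.000000, Γ_S=0.904762; launch V₁=5·25/525=0.238095
k=0 src: V=0.2381
k=1 load: inc=0.238095, refl=0.238095·1.000000=0.2381; V=0.000000+0.238095+0.238095=0.4762
k=2 src: inc=0.238095, refl=0.238095·0.904762=0.2154; V=0.238095+0.238095+0.215420=0.6916
k=3 load: inc=0.215420, refl=0.215420·1.000000=0.2154; V=0.476190+0.215420+0.215420=0.9070
k=4 src: inc=0.215420, refl=0.215420·0.904762=0.1949; V=0.691610+0.215420+0.194903=1.1019
k=5 load: inc=0.194903, refl=0.194903·1.000000=0.1949; V=0.907029+0.194903+0.194903=1.2968
k=6 src: inc=0.194903, refl=0.194903·0.904762=0.1763; V=1.101933+0.194903+0.176341=1.4732
k=7 load: inc=0.176341, refl=0.176341·1.000000=0.1763; V=1.296836+0.176341+0.176341=1.6495

0 0 source 0.2381
1 3 load 0.4762
2 6 source 0.6916
3 9 load 0.9070
4 12 source 1.1019
5 15 load 1.2968
6 18 source 1.4732
7 21 load 1.6495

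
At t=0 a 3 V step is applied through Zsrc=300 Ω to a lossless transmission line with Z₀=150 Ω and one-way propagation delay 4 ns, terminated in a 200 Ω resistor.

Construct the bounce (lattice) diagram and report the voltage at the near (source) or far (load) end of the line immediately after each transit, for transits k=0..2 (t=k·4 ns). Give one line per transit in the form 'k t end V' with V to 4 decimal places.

Γ_L=0.142857, Γ_S=0.333333; launch V₁=3·150/450=1.000000
k=0 src: V=1.0000
k=1 load: inc=1.000000, refl=1.000000·0.142857=0.1429; V=0.000000+1.000000+0.142857=1.1429
k=2 src: inc=0.142857, refl=0.142857·0.333333=0.0476; V=1.000000+0.142857+0.047619=1.1905

0 0 source 1.0000
1 4 load 1.1429
2 8 source 1.1905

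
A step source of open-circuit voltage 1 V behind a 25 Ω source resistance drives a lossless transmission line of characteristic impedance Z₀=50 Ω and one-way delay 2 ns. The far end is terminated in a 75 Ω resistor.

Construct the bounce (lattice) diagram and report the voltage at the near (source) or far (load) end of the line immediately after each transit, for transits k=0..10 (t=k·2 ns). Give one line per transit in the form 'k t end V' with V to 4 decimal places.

Γ_L=0.200000, Γ_S=-0.333333; launch V₁=1·50/75=0.666667
k=0 src: V=0.6667
k=1 load: inc=0.666667, refl=0.666667·0.200000=0.1333; V=0.000000+0.666667+0.133333=0.8000
k=2 src: inc=0.133333, refl=0.133333·-0.333333=-0.0444; V=0.666667+0.133333+-0.044444=0.7556
k=3 load: inc=-0.044444, refl=-0.044444·0.200000=-0.0089; V=0.800000+-0.044444+-0.008889=0.7467
k=4 src: inc=-0.008889, refl=-0.008889·-0.333333=0.0030; V=0.755556+-0.008889+0.002963=0.7496
k=5 load: inc=0.002963, refl=0.002963·0.200000=0.0006; V=0.746667+0.002963+0.000593=0.7502
k=6 src: inc=0.000593, refl=0.000593·-0.333333=-0.0002; V=0.749630+0.000593+-0.000198=0.7500
k=7 load: inc=-0.000198, refl=-0.000198·0.200000=-0.0000; V=0.750222+-0.000198+-0.000040=0.7500
k=8 src: inc=-0.000040, refl=-0.000040·-0.333333=0.0000; V=0.750025+-0.000040+0.000013=0.7500
k=9 load: inc=0.000013, refl=0.000013·0.200000=0.0000; V=0.749985+0.000013+0.000003=0.7500
k=10 src: inc=0.000003, refl=0.000003·-0.333333=-0.0000; V=0.749998+0.000003+-0.000001=0.7500

0 0 source 0.6667
1 2 load 0.8000
2 4 source 0.7556
3 6 load 0.7467
4 8 source 0.7496
5 10 load 0.7502
6 12 source 0.7500
7 14 load 0.7500
8 16 source 0.7500
9 18 load 0.7500
10 20 source 0.7500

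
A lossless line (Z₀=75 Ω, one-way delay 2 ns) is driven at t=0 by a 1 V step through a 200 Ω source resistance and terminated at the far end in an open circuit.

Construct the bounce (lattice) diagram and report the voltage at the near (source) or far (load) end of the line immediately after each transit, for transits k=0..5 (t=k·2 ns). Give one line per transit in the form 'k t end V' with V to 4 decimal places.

0 0 source 0.2727
1 2 load 0.5455
2 4 source 0.6694
3 6 load 0.7934
4 8 source 0.8497
5 10 load 0.9061

Γ_L=1.000000, Γ_S=0.454545; launch V₁=1·75/275=0.272727
k=0 src: V=0.2727
k=1 load: inc=0.272727, refl=0.272727·1.000000=0.2727; V=0.000000+0.272727+0.272727=0.5455
k=2 src: inc=0.272727, refl=0.272727·0.454545=0.1240; V=0.272727+0.272727+0.123967=0.6694
k=3 load: inc=0.123967, refl=0.123967·1.000000=0.1240; V=0.545455+0.123967+0.123967=0.7934
k=4 src: inc=0.123967, refl=0.123967·0.454545=0.0563; V=0.669421+0.123967+0.056349=0.8497
k=5 load: inc=0.056349, refl=0.056349·1.000000=0.0563; V=0.793388+0.056349+0.056349=0.9061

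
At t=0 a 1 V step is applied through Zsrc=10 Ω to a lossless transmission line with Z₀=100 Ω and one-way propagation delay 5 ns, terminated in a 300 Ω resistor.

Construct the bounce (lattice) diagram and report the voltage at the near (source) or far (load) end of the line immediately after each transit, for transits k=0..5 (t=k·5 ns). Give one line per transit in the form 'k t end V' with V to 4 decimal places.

0 0 source 0.9091
1 5 load 1.3636
2 10 source 0.9917
3 15 load 0.8058
4 20 source 0.9579
5 25 load 1.0340

Γ_L=0.500000, Γ_S=-0.818182; launch V₁=1·100/110=0.909091
k=0 src: V=0.9091
k=1 load: inc=0.909091, refl=0.909091·0.500000=0.4545; V=0.000000+0.909091+0.454545=1.3636
k=2 src: inc=0.454545, refl=0.454545·-0.818182=-0.3719; V=0.909091+0.454545+-0.371901=0.9917
k=3 load: inc=-0.371901, refl=-0.371901·0.500000=-0.1860; V=1.363636+-0.371901+-0.185950=0.8058
k=4 src: inc=-0.185950, refl=-0.185950·-0.818182=0.1521; V=0.991736+-0.185950+0.152141=0.9579
k=5 load: inc=0.152141, refl=0.152141·0.500000=0.0761; V=0.805785+0.152141+0.076071=1.0340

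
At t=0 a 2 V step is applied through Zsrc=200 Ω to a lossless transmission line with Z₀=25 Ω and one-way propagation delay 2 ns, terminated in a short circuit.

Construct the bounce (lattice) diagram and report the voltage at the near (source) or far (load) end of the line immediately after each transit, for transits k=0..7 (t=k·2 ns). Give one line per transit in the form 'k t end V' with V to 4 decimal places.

Γ_L=-1.000000, Γ_S=0.777778; launch V₁=2·25/225=0.222222
k=0 src: V=0.2222
k=1 load: inc=0.222222, refl=0.222222·-1.000000=-0.2222; V=0.000000+0.222222+-0.222222=0.0000
k=2 src: inc=-0.222222, refl=-0.222222·0.777778=-0.1728; V=0.222222+-0.222222+-0.172840=-0.1728
k=3 load: inc=-0.172840, refl=-0.172840·-1.000000=0.1728; V=0.000000+-0.172840+0.172840=0.0000
k=4 src: inc=0.172840, refl=0.172840·0.777778=0.1344; V=-0.172840+0.172840+0.134431=0.1344
k=5 load: inc=0.134431, refl=0.134431·-1.000000=-0.1344; V=0.000000+0.134431+-0.134431=0.0000
k=6 src: inc=-0.134431, refl=-0.134431·0.777778=-0.1046; V=0.134431+-0.134431+-0.104557=-0.1046
k=7 load: inc=-0.104557, refl=-0.104557·-1.000000=0.1046; V=0.000000+-0.104557+0.104557=0.0000

0 0 source 0.2222
1 2 load 0.0000
2 4 source -0.1728
3 6 load 0.0000
4 8 source 0.1344
5 10 load 0.0000
6 12 source -0.1046
7 14 load 0.0000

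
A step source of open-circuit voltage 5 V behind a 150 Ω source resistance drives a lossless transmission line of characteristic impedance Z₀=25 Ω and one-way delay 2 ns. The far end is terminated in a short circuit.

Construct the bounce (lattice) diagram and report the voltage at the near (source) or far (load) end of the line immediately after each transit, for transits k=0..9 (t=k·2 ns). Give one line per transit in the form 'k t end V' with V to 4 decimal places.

Γ_L=-1.000000, Γ_S=0.714286; launch V₁=5·25/175=0.714286
k=0 src: V=0.7143
k=1 load: inc=0.714286, refl=0.714286·-1.000000=-0.7143; V=0.000000+0.714286+-0.714286=0.0000
k=2 src: inc=-0.714286, refl=-0.714286·0.714286=-0.5102; V=0.714286+-0.714286+-0.510204=-0.5102
k=3 load: inc=-0.510204, refl=-0.510204·-1.000000=0.5102; V=0.000000+-0.510204+0.510204=0.0000
k=4 src: inc=0.510204, refl=0.510204·0.714286=0.3644; V=-0.510204+0.510204+0.364431=0.3644
k=5 load: inc=0.364431, refl=0.364431·-1.000000=-0.3644; V=0.000000+0.364431+-0.364431=0.0000
k=6 src: inc=-0.364431, refl=-0.364431·0.714286=-0.2603; V=0.364431+-0.364431+-0.260308=-0.2603
k=7 load: inc=-0.260308, refl=-0.260308·-1.000000=0.2603; V=0.000000+-0.260308+0.260308=0.0000
k=8 src: inc=0.260308, refl=0.260308·0.714286=0.1859; V=-0.260308+0.260308+0.185934=0.1859
k=9 load: inc=0.185934, refl=0.185934·-1.000000=-0.1859; V=0.000000+0.185934+-0.185934=0.0000

0 0 source 0.7143
1 2 load 0.0000
2 4 source -0.5102
3 6 load 0.0000
4 8 source 0.3644
5 10 load 0.0000
6 12 source -0.2603
7 14 load 0.0000
8 16 source 0.1859
9 18 load 0.0000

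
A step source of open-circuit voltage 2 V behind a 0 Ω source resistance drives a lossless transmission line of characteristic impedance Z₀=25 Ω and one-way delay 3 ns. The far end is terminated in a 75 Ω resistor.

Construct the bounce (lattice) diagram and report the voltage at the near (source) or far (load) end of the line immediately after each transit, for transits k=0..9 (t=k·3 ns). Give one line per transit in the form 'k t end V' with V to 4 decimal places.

Γ_L=0.500000, Γ_S=-1.000000; launch V₁=2·25/25=2.000000
k=0 src: V=2.0000
k=1 load: inc=2.000000, refl=2.000000·0.500000=1.0000; V=0.000000+2.000000+1.000000=3.0000
k=2 src: inc=1.000000, refl=1.000000·-1.000000=-1.0000; V=2.000000+1.000000+-1.000000=2.0000
k=3 load: inc=-1.000000, refl=-1.000000·0.500000=-0.5000; V=3.000000+-1.000000+-0.500000=1.5000
k=4 src: inc=-0.500000, refl=-0.500000·-1.000000=0.5000; V=2.000000+-0.500000+0.500000=2.0000
k=5 load: inc=0.500000, refl=0.500000·0.500000=0.2500; V=1.500000+0.500000+0.250000=2.2500
k=6 src: inc=0.250000, refl=0.250000·-1.000000=-0.2500; V=2.000000+0.250000+-0.250000=2.0000
k=7 load: inc=-0.250000, refl=-0.250000·0.500000=-0.1250; V=2.250000+-0.250000+-0.125000=1.8750
k=8 src: inc=-0.125000, refl=-0.125000·-1.000000=0.1250; V=2.000000+-0.125000+0.125000=2.0000
k=9 load: inc=0.125000, refl=0.125000·0.500000=0.0625; V=1.875000+0.125000+0.062500=2.0625

0 0 source 2.0000
1 3 load 3.0000
2 6 source 2.0000
3 9 load 1.5000
4 12 source 2.0000
5 15 load 2.2500
6 18 source 2.0000
7 21 load 1.8750
8 24 source 2.0000
9 27 load 2.0625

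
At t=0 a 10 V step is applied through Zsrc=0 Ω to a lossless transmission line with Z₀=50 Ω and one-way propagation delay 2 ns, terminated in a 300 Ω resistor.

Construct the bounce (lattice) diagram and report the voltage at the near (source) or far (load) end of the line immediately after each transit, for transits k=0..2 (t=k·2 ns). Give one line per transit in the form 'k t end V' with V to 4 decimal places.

Γ_L=0.714286, Γ_S=-1.000000; launch V₁=10·50/50=10.000000
k=0 src: V=10.0000
k=1 load: inc=10.000000, refl=10.000000·0.714286=7.1429; V=0.000000+10.000000+7.142857=17.1429
k=2 src: inc=7.142857, refl=7.142857·-1.000000=-7.1429; V=10.000000+7.142857+-7.142857=10.0000

0 0 source 10.0000
1 2 load 17.1429
2 4 source 10.0000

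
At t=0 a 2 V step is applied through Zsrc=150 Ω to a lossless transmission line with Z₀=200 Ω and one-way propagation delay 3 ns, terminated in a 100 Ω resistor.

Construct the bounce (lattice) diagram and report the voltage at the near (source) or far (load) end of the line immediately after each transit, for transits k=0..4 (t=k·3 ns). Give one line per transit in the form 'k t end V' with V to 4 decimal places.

0 0 source 1.1429
1 3 load 0.7619
2 6 source 0.8163
3 9 load 0.7982
4 12 source 0.8008

Γ_L=-0.333333, Γ_S=-0.142857; launch V₁=2·200/350=1.142857
k=0 src: V=1.1429
k=1 load: inc=1.142857, refl=1.142857·-0.333333=-0.3810; V=0.000000+1.142857+-0.380952=0.7619
k=2 src: inc=-0.380952, refl=-0.380952·-0.142857=0.0544; V=1.142857+-0.380952+0.054422=0.8163
k=3 load: inc=0.054422, refl=0.054422·-0.333333=-0.0181; V=0.761905+0.054422+-0.018141=0.7982
k=4 src: inc=-0.018141, refl=-0.018141·-0.142857=0.0026; V=0.816327+-0.018141+0.002592=0.8008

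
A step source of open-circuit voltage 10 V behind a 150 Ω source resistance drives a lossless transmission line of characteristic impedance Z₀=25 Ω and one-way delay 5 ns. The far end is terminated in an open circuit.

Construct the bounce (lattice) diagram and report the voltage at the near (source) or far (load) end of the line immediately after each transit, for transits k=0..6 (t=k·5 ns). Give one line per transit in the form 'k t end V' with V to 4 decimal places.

0 0 source 1.4286
1 5 load 2.8571
2 10 source 3.8776
3 15 load 4.8980
4 20 source 5.6268
5 25 load 6.3557
6 30 source 6.8763

Γ_L=1.000000, Γ_S=0.714286; launch V₁=10·25/175=1.428571
k=0 src: V=1.4286
k=1 load: inc=1.428571, refl=1.428571·1.000000=1.4286; V=0.000000+1.428571+1.428571=2.8571
k=2 src: inc=1.428571, refl=1.428571·0.714286=1.0204; V=1.428571+1.428571+1.020408=3.8776
k=3 load: inc=1.020408, refl=1.020408·1.000000=1.0204; V=2.857143+1.020408+1.020408=4.8980
k=4 src: inc=1.020408, refl=1.020408·0.714286=0.7289; V=3.877551+1.020408+0.728863=5.6268
k=5 load: inc=0.728863, refl=0.728863·1.000000=0.7289; V=4.897959+0.728863+0.728863=6.3557
k=6 src: inc=0.728863, refl=0.728863·0.714286=0.5206; V=5.626822+0.728863+0.520616=6.8763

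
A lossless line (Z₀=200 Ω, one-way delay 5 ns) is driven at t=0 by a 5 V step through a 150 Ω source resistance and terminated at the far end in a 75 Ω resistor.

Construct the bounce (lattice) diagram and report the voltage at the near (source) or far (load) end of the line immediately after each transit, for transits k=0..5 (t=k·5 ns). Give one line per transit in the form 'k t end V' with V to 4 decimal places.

0 0 source 2.8571
1 5 load 1.5584
2 10 source 1.7440
3 15 load 1.6596
4 20 source 1.6717
5 25 load 1.6662

Γ_L=-0.454545, Γ_S=-0.142857; launch V₁=5·200/350=2.857143
k=0 src: V=2.8571
k=1 load: inc=2.857143, refl=2.857143·-0.454545=-1.2987; V=0.000000+2.857143+-1.298701=1.5584
k=2 src: inc=-1.298701, refl=-1.298701·-0.142857=0.1855; V=2.857143+-1.298701+0.185529=1.7440
k=3 load: inc=0.185529, refl=0.185529·-0.454545=-0.0843; V=1.558442+0.185529+-0.084331=1.6596
k=4 src: inc=-0.084331, refl=-0.084331·-0.142857=0.0120; V=1.743970+-0.084331+0.012047=1.6717
k=5 load: inc=0.012047, refl=0.012047·-0.454545=-0.0055; V=1.659639+0.012047+-0.005476=1.6662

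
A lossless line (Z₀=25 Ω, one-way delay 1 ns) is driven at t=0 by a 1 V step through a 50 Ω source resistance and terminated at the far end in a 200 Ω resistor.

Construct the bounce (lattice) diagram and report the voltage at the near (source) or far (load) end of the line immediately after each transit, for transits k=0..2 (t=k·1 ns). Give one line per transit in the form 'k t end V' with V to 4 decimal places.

0 0 source 0.3333
1 1 load 0.5926
2 2 source 0.6790

Γ_L=0.777778, Γ_S=0.333333; launch V₁=1·25/75=0.333333
k=0 src: V=0.3333
k=1 load: inc=0.333333, refl=0.333333·0.777778=0.2593; V=0.000000+0.333333+0.259259=0.5926
k=2 src: inc=0.259259, refl=0.259259·0.333333=0.0864; V=0.333333+0.259259+0.086420=0.6790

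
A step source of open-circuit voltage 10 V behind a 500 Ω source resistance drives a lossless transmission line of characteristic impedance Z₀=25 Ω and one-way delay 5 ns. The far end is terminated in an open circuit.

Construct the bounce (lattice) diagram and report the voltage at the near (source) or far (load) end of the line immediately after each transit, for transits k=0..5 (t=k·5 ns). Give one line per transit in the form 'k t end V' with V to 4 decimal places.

0 0 source 0.4762
1 5 load 0.9524
2 10 source 1.3832
3 15 load 1.8141
4 20 source 2.2039
5 25 load 2.5937

Γ_L=1.000000, Γ_S=0.904762; launch V₁=10·25/525=0.476190
k=0 src: V=0.4762
k=1 load: inc=0.476190, refl=0.476190·1.000000=0.4762; V=0.000000+0.476190+0.476190=0.9524
k=2 src: inc=0.476190, refl=0.476190·0.904762=0.4308; V=0.476190+0.476190+0.430839=1.3832
k=3 load: inc=0.430839, refl=0.430839·1.000000=0.4308; V=0.952381+0.430839+0.430839=1.8141
k=4 src: inc=0.430839, refl=0.430839·0.904762=0.3898; V=1.383220+0.430839+0.389807=2.2039
k=5 load: inc=0.389807, refl=0.389807·1.000000=0.3898; V=1.814059+0.389807+0.389807=2.5937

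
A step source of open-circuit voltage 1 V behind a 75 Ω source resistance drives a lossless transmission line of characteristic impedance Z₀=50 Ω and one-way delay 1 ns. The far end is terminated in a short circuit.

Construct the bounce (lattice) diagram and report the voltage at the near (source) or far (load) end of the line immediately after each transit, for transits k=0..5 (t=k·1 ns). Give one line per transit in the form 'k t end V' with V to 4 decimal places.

Γ_L=-1.000000, Γ_S=0.200000; launch V₁=1·50/125=0.400000
k=0 src: V=0.4000
k=1 load: inc=0.400000, refl=0.400000·-1.000000=-0.4000; V=0.000000+0.400000+-0.400000=0.0000
k=2 src: inc=-0.400000, refl=-0.400000·0.200000=-0.0800; V=0.400000+-0.400000+-0.080000=-0.0800
k=3 load: inc=-0.080000, refl=-0.080000·-1.000000=0.0800; V=0.000000+-0.080000+0.080000=0.0000
k=4 src: inc=0.080000, refl=0.080000·0.200000=0.0160; V=-0.080000+0.080000+0.016000=0.0160
k=5 load: inc=0.016000, refl=0.016000·-1.000000=-0.0160; V=0.000000+0.016000+-0.016000=0.0000

0 0 source 0.4000
1 1 load 0.0000
2 2 source -0.0800
3 3 load 0.0000
4 4 source 0.0160
5 5 load 0.0000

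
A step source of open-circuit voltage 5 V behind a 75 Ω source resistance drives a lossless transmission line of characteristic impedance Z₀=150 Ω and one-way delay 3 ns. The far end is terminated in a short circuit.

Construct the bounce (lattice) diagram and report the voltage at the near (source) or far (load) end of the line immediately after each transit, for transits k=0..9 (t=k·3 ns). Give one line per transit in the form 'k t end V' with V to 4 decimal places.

0 0 source 3.3333
1 3 load 0.0000
2 6 source 1.1111
3 9 load 0.0000
4 12 source 0.3704
5 15 load 0.0000
6 18 source 0.1235
7 21 load 0.0000
8 24 source 0.0412
9 27 load 0.0000

Γ_L=-1.000000, Γ_S=-0.333333; launch V₁=5·150/225=3.333333
k=0 src: V=3.3333
k=1 load: inc=3.333333, refl=3.333333·-1.000000=-3.3333; V=0.000000+3.333333+-3.333333=0.0000
k=2 src: inc=-3.333333, refl=-3.333333·-0.333333=1.1111; V=3.333333+-3.333333+1.111111=1.1111
k=3 load: inc=1.111111, refl=1.111111·-1.000000=-1.1111; V=0.000000+1.111111+-1.111111=0.0000
k=4 src: inc=-1.111111, refl=-1.111111·-0.333333=0.3704; V=1.111111+-1.111111+0.370370=0.3704
k=5 load: inc=0.370370, refl=0.370370·-1.000000=-0.3704; V=0.000000+0.370370+-0.370370=0.0000
k=6 src: inc=-0.370370, refl=-0.370370·-0.333333=0.1235; V=0.370370+-0.370370+0.123457=0.1235
k=7 load: inc=0.123457, refl=0.123457·-1.000000=-0.1235; V=0.000000+0.123457+-0.123457=0.0000
k=8 src: inc=-0.123457, refl=-0.123457·-0.333333=0.0412; V=0.123457+-0.123457+0.041152=0.0412
k=9 load: inc=0.041152, refl=0.041152·-1.000000=-0.0412; V=0.000000+0.041152+-0.041152=0.0000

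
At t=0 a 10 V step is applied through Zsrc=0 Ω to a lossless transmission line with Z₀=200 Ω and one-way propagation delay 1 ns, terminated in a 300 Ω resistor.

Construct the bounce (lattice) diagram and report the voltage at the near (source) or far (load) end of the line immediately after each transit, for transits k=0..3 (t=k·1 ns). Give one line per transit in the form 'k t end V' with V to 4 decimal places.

Γ_L=0.200000, Γ_S=-1.000000; launch V₁=10·200/200=10.000000
k=0 src: V=10.0000
k=1 load: inc=10.000000, refl=10.000000·0.200000=2.0000; V=0.000000+10.000000+2.000000=12.0000
k=2 src: inc=2.000000, refl=2.000000·-1.000000=-2.0000; V=10.000000+2.000000+-2.000000=10.0000
k=3 load: inc=-2.000000, refl=-2.000000·0.200000=-0.4000; V=12.000000+-2.000000+-0.400000=9.6000

0 0 source 10.0000
1 1 load 12.0000
2 2 source 10.0000
3 3 load 9.6000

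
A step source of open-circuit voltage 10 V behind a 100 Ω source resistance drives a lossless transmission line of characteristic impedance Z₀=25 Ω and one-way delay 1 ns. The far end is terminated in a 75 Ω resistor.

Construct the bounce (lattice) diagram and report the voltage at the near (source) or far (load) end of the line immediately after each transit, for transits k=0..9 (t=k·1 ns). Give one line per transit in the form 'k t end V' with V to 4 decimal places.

Γ_L=0.500000, Γ_S=0.600000; launch V₁=10·25/125=2.000000
k=0 src: V=2.0000
k=1 load: inc=2.000000, refl=2.000000·0.500000=1.0000; V=0.000000+2.000000+1.000000=3.0000
k=2 src: inc=1.000000, refl=1.000000·0.600000=0.6000; V=2.000000+1.000000+0.600000=3.6000
k=3 load: inc=0.600000, refl=0.600000·0.500000=0.3000; V=3.000000+0.600000+0.300000=3.9000
k=4 src: inc=0.300000, refl=0.300000·0.600000=0.1800; V=3.600000+0.300000+0.180000=4.0800
k=5 load: inc=0.180000, refl=0.180000·0.500000=0.0900; V=3.900000+0.180000+0.090000=4.1700
k=6 src: inc=0.090000, refl=0.090000·0.600000=0.0540; V=4.080000+0.090000+0.054000=4.2240
k=7 load: inc=0.054000, refl=0.054000·0.500000=0.0270; V=4.170000+0.054000+0.027000=4.2510
k=8 src: inc=0.027000, refl=0.027000·0.600000=0.0162; V=4.224000+0.027000+0.016200=4.2672
k=9 load: inc=0.016200, refl=0.016200·0.500000=0.0081; V=4.251000+0.016200+0.008100=4.2753

0 0 source 2.0000
1 1 load 3.0000
2 2 source 3.6000
3 3 load 3.9000
4 4 source 4.0800
5 5 load 4.1700
6 6 source 4.2240
7 7 load 4.2510
8 8 source 4.2672
9 9 load 4.2753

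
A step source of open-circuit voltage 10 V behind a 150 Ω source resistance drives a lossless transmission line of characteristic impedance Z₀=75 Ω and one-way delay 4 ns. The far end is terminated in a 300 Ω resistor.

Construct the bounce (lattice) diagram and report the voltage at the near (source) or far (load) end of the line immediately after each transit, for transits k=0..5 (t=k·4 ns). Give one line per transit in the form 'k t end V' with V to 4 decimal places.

Γ_L=0.600000, Γ_S=0.333333; launch V₁=10·75/225=3.333333
k=0 src: V=3.3333
k=1 load: inc=3.333333, refl=3.333333·0.600000=2.0000; V=0.000000+3.333333+2.000000=5.3333
k=2 src: inc=2.000000, refl=2.000000·0.333333=0.6667; V=3.333333+2.000000+0.666667=6.0000
k=3 load: inc=0.666667, refl=0.666667·0.600000=0.4000; V=5.333333+0.666667+0.400000=6.4000
k=4 src: inc=0.400000, refl=0.400000·0.333333=0.1333; V=6.000000+0.400000+0.133333=6.5333
k=5 load: inc=0.133333, refl=0.133333·0.600000=0.0800; V=6.400000+0.133333+0.080000=6.6133

0 0 source 3.3333
1 4 load 5.3333
2 8 source 6.0000
3 12 load 6.4000
4 16 source 6.5333
5 20 load 6.6133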